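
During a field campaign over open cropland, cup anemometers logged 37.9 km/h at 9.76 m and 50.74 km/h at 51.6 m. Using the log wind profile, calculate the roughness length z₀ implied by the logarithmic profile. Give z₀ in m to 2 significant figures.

z₀ ≈ 0.072 m

Log law: V(z) ∝ ln(z/z₀). With r = V₁/V₂ = 37.9/50.74 = 0.74695,
r · ln(z₂/z₀) = ln(z₁/z₀) ⇒ ln z₀ = (ln z₁ − r·ln z₂)/(1 − r)
ln z₀ = (2.27829 − 0.74695×3.94352) / 0.25305 = -2.6370
z₀ = exp(-2.6370) = 0.07158 m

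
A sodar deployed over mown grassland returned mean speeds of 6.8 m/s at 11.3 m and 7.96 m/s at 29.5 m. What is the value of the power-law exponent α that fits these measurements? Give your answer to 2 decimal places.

Power law: V₂/V₁ = (z₂/z₁)^α ⇒ α = ln(V₂/V₁) / ln(z₂/z₁)
α = ln(7.96/6.8) / ln(29.5/11.3) = ln(1.1706) / ln(2.6106)
  = 0.15751 / 0.95959 = 0.16414

α ≈ 0.16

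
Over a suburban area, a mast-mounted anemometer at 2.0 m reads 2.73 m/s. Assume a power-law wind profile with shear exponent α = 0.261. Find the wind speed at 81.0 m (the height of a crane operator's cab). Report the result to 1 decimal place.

Power-law profile: V₂ = V₁ · (z₂/z₁)^α
V₂ = 2.73 × (81.0/2.0)^0.261 = 2.73 × (40.5000)^0.261
    = 2.73 × 2.6275 = 7.1731 m/s

7.2 m/s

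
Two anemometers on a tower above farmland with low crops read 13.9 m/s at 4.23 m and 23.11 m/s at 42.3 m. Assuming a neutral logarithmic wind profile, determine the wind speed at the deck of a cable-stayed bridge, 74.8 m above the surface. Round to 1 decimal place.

Log law: V ∝ ln(z/z₀). From the pair, with r = V₁/V₂ = 0.60147,
ln z₀ = (ln z₁ − r·ln z₂)/(1 − r) = (1.4422 − 0.60147×3.7448)/0.39853 = -2.0329 → z₀ = 0.1310 m
V₃ = V₁ · ln(z₃/z₀)/ln(z₁/z₀) = 13.9 × 6.3477/3.4751 = 25.3900 m/s

25.4 m/s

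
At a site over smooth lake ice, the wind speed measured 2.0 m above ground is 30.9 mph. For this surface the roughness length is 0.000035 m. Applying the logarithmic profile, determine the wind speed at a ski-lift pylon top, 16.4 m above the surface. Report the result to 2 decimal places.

36.84 mph

Log law: V(z) ∝ ln(z/z₀), so V₂/V₁ = ln(z₂/z₀) / ln(z₁/z₀).
ln(16.4/0.000035) = 13.0574, ln(2.0/0.000035) = 10.9533
V₂ = 30.9 × 13.0574/10.9533 = 30.9 × 1.1921 = 36.8359 mph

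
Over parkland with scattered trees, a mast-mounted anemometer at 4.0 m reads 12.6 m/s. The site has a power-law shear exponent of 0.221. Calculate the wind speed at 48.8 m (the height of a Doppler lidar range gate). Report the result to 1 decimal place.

Power-law profile: V₂ = V₁ · (z₂/z₁)^α
V₂ = 12.6 × (48.8/4.0)^0.221 = 12.6 × (12.2000)^0.221
    = 12.6 × 1.7381 = 21.9006 m/s

21.9 m/s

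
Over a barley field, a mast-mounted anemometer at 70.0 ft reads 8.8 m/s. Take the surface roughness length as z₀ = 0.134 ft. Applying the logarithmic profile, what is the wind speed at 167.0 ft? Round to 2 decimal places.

Log law: V(z) ∝ ln(z/z₀), so V₂/V₁ = ln(z₂/z₀) / ln(z₁/z₀).
ln(167.0/0.134) = 7.1279, ln(70.0/0.134) = 6.2584
V₂ = 8.8 × 7.1279/6.2584 = 8.8 × 1.1389 = 10.0226 m/s

10.02 m/s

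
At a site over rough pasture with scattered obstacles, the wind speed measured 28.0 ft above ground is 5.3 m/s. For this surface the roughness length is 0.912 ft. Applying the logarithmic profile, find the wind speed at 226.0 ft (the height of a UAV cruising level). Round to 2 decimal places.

Log law: V(z) ∝ ln(z/z₀), so V₂/V₁ = ln(z₂/z₀) / ln(z₁/z₀).
ln(226.0/0.912) = 5.5127, ln(28.0/0.912) = 3.4243
V₂ = 5.3 × 5.5127/3.4243 = 5.3 × 1.6099 = 8.5322 m/s

8.53 m/s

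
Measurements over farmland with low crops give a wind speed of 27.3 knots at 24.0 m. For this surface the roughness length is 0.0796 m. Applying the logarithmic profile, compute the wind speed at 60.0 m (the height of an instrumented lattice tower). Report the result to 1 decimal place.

Log law: V(z) ∝ ln(z/z₀), so V₂/V₁ = ln(z₂/z₀) / ln(z₁/z₀).
ln(60.0/0.0796) = 6.6251, ln(24.0/0.0796) = 5.7088
V₂ = 27.3 × 6.6251/5.7088 = 27.3 × 1.1605 = 31.6818 knots

31.7 knots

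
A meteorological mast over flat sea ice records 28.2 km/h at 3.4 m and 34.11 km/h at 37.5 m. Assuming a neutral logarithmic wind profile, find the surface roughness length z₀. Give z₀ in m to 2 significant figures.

Log law: V(z) ∝ ln(z/z₀). With r = V₁/V₂ = 28.2/34.11 = 0.82674,
r · ln(z₂/z₀) = ln(z₁/z₀) ⇒ ln z₀ = (ln z₁ − r·ln z₂)/(1 − r)
ln z₀ = (1.22378 − 0.82674×3.62434) / 0.17326 = -10.2307
z₀ = exp(-10.2307) = 0.00003605 m

z₀ ≈ 0.000036 m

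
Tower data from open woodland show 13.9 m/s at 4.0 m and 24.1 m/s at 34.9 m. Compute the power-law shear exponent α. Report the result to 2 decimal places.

α ≈ 0.25

Power law: V₂/V₁ = (z₂/z₁)^α ⇒ α = ln(V₂/V₁) / ln(z₂/z₁)
α = ln(24.1/13.9) / ln(34.9/4.0) = ln(1.7338) / ln(8.7250)
  = 0.55032 / 2.16619 = 0.25405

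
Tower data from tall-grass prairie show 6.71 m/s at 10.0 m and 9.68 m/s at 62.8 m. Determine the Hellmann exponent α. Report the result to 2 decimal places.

Power law: V₂/V₁ = (z₂/z₁)^α ⇒ α = ln(V₂/V₁) / ln(z₂/z₁)
α = ln(9.68/6.71) / ln(62.8/10.0) = ln(1.4426) / ln(6.2800)
  = 0.36646 / 1.83737 = 0.19945

α ≈ 0.20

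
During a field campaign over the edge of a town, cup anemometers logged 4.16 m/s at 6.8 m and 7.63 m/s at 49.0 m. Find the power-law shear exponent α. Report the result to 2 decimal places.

Power law: V₂/V₁ = (z₂/z₁)^α ⇒ α = ln(V₂/V₁) / ln(z₂/z₁)
α = ln(7.63/4.16) / ln(49.0/6.8) = ln(1.8341) / ln(7.2059)
  = 0.60657 / 1.97490 = 0.30714

α ≈ 0.31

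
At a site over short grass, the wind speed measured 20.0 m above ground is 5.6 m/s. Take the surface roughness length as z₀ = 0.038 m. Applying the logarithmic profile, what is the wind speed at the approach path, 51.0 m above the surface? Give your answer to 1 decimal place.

6.4 m/s

Log law: V(z) ∝ ln(z/z₀), so V₂/V₁ = ln(z₂/z₀) / ln(z₁/z₀).
ln(51.0/0.038) = 7.2020, ln(20.0/0.038) = 6.2659
V₂ = 5.6 × 7.2020/6.2659 = 5.6 × 1.1494 = 6.4366 m/s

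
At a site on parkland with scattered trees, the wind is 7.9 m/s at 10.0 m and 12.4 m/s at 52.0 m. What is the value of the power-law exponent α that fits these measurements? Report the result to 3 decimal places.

α ≈ 0.273

Power law: V₂/V₁ = (z₂/z₁)^α ⇒ α = ln(V₂/V₁) / ln(z₂/z₁)
α = ln(12.4/7.9) / ln(52.0/10.0) = ln(1.5696) / ln(5.2000)
  = 0.45083 / 1.64866 = 0.27345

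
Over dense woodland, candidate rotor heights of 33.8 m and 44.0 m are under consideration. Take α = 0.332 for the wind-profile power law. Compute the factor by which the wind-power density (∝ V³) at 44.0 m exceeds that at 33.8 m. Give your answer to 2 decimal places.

Speed ratio: V_B/V_A = (z_B/z_A)^α = (44.0/33.8)^0.332 = (1.3018)^0.332 = 1.09151
Power-density ratio: P_B/P_A = (V_B/V_A)³ = (1.09151)³ = 1.30040

1.30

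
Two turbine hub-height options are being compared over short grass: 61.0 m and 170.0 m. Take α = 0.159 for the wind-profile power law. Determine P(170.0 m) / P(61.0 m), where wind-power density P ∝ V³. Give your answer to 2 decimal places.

1.63

Speed ratio: V_B/V_A = (z_B/z_A)^α = (170.0/61.0)^0.159 = (2.7869)^0.159 = 1.17699
Power-density ratio: P_B/P_A = (V_B/V_A)³ = (1.17699)³ = 1.63050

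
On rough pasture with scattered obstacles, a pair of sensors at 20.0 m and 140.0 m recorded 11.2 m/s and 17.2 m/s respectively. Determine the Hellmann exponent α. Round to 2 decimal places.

Power law: V₂/V₁ = (z₂/z₁)^α ⇒ α = ln(V₂/V₁) / ln(z₂/z₁)
α = ln(17.2/11.2) / ln(140.0/20.0) = ln(1.5357) / ln(7.0000)
  = 0.42900 / 1.94591 = 0.22046

α ≈ 0.22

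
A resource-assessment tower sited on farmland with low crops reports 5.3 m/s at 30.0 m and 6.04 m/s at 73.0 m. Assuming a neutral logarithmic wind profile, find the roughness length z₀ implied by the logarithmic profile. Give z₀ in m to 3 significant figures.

Log law: V(z) ∝ ln(z/z₀). With r = V₁/V₂ = 5.3/6.04 = 0.87748,
r · ln(z₂/z₀) = ln(z₁/z₀) ⇒ ln z₀ = (ln z₁ − r·ln z₂)/(1 − r)
ln z₀ = (3.40120 − 0.87748×4.29046) / 0.12252 = -2.9678
z₀ = exp(-2.9678) = 0.05141 m

z₀ ≈ 0.0514 m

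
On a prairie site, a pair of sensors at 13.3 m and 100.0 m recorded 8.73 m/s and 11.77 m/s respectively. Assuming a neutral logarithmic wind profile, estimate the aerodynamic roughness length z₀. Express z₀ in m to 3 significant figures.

z₀ ≈ 0.0405 m

Log law: V(z) ∝ ln(z/z₀). With r = V₁/V₂ = 8.73/11.77 = 0.74172,
r · ln(z₂/z₀) = ln(z₁/z₀) ⇒ ln z₀ = (ln z₁ − r·ln z₂)/(1 − r)
ln z₀ = (2.58776 − 0.74172×4.60517) / 0.25828 = -3.2056
z₀ = exp(-3.2056) = 0.04053 m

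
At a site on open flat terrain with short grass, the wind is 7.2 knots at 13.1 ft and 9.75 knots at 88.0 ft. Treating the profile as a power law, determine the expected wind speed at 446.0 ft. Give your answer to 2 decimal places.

12.62 knots

First find α: α = ln(V₂/V₁)/ln(z₂/z₁) = ln(9.75/7.2)/ln(88.0/13.1) = 0.30319/1.90472 = 0.1592
Extrapolate from 88.0 ft to 446.0 ft: V₃ = 9.75 × (446.0/88.0)^0.1592 = 9.75 × 1.2948 = 12.6241 knots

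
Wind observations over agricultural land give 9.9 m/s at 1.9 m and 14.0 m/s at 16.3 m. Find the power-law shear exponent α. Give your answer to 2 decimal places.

Power law: V₂/V₁ = (z₂/z₁)^α ⇒ α = ln(V₂/V₁) / ln(z₂/z₁)
α = ln(14.0/9.9) / ln(16.3/1.9) = ln(1.4141) / ln(8.5789)
  = 0.34652 / 2.14931 = 0.16122

α ≈ 0.16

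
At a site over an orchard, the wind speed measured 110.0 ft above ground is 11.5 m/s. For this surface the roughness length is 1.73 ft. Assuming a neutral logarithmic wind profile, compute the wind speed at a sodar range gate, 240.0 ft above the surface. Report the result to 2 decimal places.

Log law: V(z) ∝ ln(z/z₀), so V₂/V₁ = ln(z₂/z₀) / ln(z₁/z₀).
ln(240.0/1.73) = 4.9325, ln(110.0/1.73) = 4.1524
V₂ = 11.5 × 4.9325/4.1524 = 11.5 × 1.1879 = 13.6607 m/s

13.66 m/s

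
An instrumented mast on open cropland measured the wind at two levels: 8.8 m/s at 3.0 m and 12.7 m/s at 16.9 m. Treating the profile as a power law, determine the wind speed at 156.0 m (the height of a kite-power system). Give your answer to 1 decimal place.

First find α: α = ln(V₂/V₁)/ln(z₂/z₁) = ln(12.7/8.8)/ln(16.9/3.0) = 0.36685/1.72870 = 0.2122
Extrapolate from 16.9 m to 156.0 m: V₃ = 12.7 × (156.0/16.9)^0.2122 = 12.7 × 1.6026 = 20.3535 m/s

20.4 m/s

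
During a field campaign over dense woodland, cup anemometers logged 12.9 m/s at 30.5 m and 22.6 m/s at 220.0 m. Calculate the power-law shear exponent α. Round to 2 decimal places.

Power law: V₂/V₁ = (z₂/z₁)^α ⇒ α = ln(V₂/V₁) / ln(z₂/z₁)
α = ln(22.6/12.9) / ln(220.0/30.5) = ln(1.7519) / ln(7.2131)
  = 0.56072 / 1.97590 = 0.28378

α ≈ 0.28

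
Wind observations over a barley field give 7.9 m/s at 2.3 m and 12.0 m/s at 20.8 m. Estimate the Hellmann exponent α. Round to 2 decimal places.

Power law: V₂/V₁ = (z₂/z₁)^α ⇒ α = ln(V₂/V₁) / ln(z₂/z₁)
α = ln(12.0/7.9) / ln(20.8/2.3) = ln(1.5190) / ln(9.0435)
  = 0.41804 / 2.20204 = 0.18984

α ≈ 0.19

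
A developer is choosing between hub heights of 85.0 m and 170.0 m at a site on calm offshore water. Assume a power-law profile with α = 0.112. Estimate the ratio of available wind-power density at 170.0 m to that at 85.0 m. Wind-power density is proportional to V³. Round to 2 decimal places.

Speed ratio: V_B/V_A = (z_B/z_A)^α = (170.0/85.0)^0.112 = (2.0000)^0.112 = 1.08073
Power-density ratio: P_B/P_A = (V_B/V_A)³ = (1.08073)³ = 1.26225

1.26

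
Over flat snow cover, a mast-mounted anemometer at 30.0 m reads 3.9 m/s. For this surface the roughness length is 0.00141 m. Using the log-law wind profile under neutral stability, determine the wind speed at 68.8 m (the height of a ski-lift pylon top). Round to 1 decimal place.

4.2 m/s

Log law: V(z) ∝ ln(z/z₀), so V₂/V₁ = ln(z₂/z₀) / ln(z₁/z₀).
ln(68.8/0.00141) = 10.7954, ln(30.0/0.00141) = 9.9654
V₂ = 3.9 × 10.7954/9.9654 = 3.9 × 1.0833 = 4.2248 m/s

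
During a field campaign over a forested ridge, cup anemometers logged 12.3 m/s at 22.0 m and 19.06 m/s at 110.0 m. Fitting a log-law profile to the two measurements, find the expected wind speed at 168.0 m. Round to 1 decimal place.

20.8 m/s

Log law: V ∝ ln(z/z₀). From the pair, with r = V₁/V₂ = 0.64533,
ln z₀ = (ln z₁ − r·ln z₂)/(1 − r) = (3.0910 − 0.64533×4.7005)/0.35467 = 0.1626 → z₀ = 1.177 m
V₃ = V₁ · ln(z₃/z₀)/ln(z₁/z₀) = 12.3 × 4.9613/2.9284 = 20.8387 m/s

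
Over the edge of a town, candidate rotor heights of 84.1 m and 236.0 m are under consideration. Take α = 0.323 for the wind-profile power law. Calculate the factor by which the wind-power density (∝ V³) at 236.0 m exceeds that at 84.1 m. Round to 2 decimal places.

2.72

Speed ratio: V_B/V_A = (z_B/z_A)^α = (236.0/84.1)^0.323 = (2.8062)^0.323 = 1.39554
Power-density ratio: P_B/P_A = (V_B/V_A)³ = (1.39554)³ = 2.71784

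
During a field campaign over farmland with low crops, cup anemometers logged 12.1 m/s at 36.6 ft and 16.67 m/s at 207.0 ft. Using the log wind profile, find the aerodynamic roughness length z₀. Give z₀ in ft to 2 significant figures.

z₀ ≈ 0.37 ft

Log law: V(z) ∝ ln(z/z₀). With r = V₁/V₂ = 12.1/16.67 = 0.72585,
r · ln(z₂/z₀) = ln(z₁/z₀) ⇒ ln z₀ = (ln z₁ − r·ln z₂)/(1 − r)
ln z₀ = (3.60005 − 0.72585×5.33272) / 0.27415 = -0.9875
z₀ = exp(-0.9875) = 0.3725 ft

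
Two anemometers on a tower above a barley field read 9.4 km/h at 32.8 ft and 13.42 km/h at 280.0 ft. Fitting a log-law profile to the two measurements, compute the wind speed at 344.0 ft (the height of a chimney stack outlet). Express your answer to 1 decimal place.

13.8 km/h

Log law: V ∝ ln(z/z₀). From the pair, with r = V₁/V₂ = 0.70045,
ln z₀ = (ln z₁ − r·ln z₂)/(1 − r) = (3.4904 − 0.70045×5.6348)/0.29955 = -1.5237 → z₀ = 0.2179 ft
V₃ = V₁ · ln(z₃/z₀)/ln(z₁/z₀) = 9.4 × 7.3644/5.0142 = 13.8059 km/h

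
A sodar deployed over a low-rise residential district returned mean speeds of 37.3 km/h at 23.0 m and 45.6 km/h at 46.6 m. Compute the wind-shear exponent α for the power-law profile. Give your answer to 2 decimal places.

Power law: V₂/V₁ = (z₂/z₁)^α ⇒ α = ln(V₂/V₁) / ln(z₂/z₁)
α = ln(45.6/37.3) / ln(46.6/23.0) = ln(1.2225) / ln(2.0261)
  = 0.20091 / 0.70611 = 0.28454

α ≈ 0.28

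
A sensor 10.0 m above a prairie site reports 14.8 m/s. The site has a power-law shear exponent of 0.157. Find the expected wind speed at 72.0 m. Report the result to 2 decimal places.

20.18 m/s

Power-law profile: V₂ = V₁ · (z₂/z₁)^α
V₂ = 14.8 × (72.0/10.0)^0.157 = 14.8 × (7.2000)^0.157
    = 14.8 × 1.3633 = 20.1773 m/s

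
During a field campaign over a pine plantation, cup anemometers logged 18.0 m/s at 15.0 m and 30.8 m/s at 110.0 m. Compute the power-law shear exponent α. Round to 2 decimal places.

Power law: V₂/V₁ = (z₂/z₁)^α ⇒ α = ln(V₂/V₁) / ln(z₂/z₁)
α = ln(30.8/18.0) / ln(110.0/15.0) = ln(1.7111) / ln(7.3333)
  = 0.53714 / 1.99243 = 0.26959

α ≈ 0.27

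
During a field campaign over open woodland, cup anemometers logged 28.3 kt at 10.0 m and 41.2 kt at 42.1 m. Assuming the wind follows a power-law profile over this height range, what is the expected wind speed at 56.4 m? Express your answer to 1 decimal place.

First find α: α = ln(V₂/V₁)/ln(z₂/z₁) = ln(41.2/28.3)/ln(42.1/10.0) = 0.37558/1.43746 = 0.2613
Extrapolate from 42.1 m to 56.4 m: V₃ = 41.2 × (56.4/42.1)^0.2613 = 41.2 × 1.0794 = 44.4712 kt

44.5 kt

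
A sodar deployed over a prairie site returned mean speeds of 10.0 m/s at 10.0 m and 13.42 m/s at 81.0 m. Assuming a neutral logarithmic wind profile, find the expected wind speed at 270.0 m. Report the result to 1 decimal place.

15.4 m/s

Log law: V ∝ ln(z/z₀). From the pair, with r = V₁/V₂ = 0.74516,
ln z₀ = (ln z₁ − r·ln z₂)/(1 − r) = (2.3026 − 0.74516×4.3944)/0.25484 = -3.8140 → z₀ = 0.02206 m
V₃ = V₁ · ln(z₃/z₀)/ln(z₁/z₀) = 10.0 × 9.4124/6.1166 = 15.3884 m/s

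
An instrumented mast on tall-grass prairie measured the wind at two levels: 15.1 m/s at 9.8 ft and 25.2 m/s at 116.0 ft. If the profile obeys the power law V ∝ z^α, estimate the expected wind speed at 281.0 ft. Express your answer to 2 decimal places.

30.27 m/s

First find α: α = ln(V₂/V₁)/ln(z₂/z₁) = ln(25.2/15.1)/ln(116.0/9.8) = 0.51215/2.47121 = 0.2072
Extrapolate from 116.0 ft to 281.0 ft: V₃ = 25.2 × (281.0/116.0)^0.2072 = 25.2 × 1.2013 = 30.2716 m/s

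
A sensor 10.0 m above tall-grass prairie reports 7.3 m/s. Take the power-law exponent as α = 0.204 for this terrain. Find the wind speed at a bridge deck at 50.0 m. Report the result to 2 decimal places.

10.14 m/s

Power-law profile: V₂ = V₁ · (z₂/z₁)^α
V₂ = 7.3 × (50.0/10.0)^0.204 = 7.3 × (5.0000)^0.204
    = 7.3 × 1.3886 = 10.1371 m/s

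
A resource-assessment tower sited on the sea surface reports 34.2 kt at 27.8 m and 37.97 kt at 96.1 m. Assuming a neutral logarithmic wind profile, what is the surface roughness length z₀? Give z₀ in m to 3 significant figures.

Log law: V(z) ∝ ln(z/z₀). With r = V₁/V₂ = 34.2/37.97 = 0.90071,
r · ln(z₂/z₀) = ln(z₁/z₀) ⇒ ln z₀ = (ln z₁ − r·ln z₂)/(1 − r)
ln z₀ = (3.32504 − 0.90071×4.56539) / 0.09929 = -7.9270
z₀ = exp(-7.9270) = 0.0003609 m

z₀ ≈ 0.000361 m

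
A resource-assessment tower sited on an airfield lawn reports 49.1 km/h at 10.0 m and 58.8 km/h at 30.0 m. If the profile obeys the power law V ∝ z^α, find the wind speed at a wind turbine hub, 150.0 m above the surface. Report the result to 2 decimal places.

76.57 km/h

First find α: α = ln(V₂/V₁)/ln(z₂/z₁) = ln(58.8/49.1)/ln(30.0/10.0) = 0.18028/1.09861 = 0.1641
Extrapolate from 30.0 m to 150.0 m: V₃ = 58.8 × (150.0/30.0)^0.1641 = 58.8 × 1.3023 = 76.5735 km/h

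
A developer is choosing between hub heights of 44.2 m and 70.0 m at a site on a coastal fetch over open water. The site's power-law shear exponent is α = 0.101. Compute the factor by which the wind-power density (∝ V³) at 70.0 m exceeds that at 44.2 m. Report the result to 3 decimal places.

Speed ratio: V_B/V_A = (z_B/z_A)^α = (70.0/44.2)^0.101 = (1.5837)^0.101 = 1.04753
Power-density ratio: P_B/P_A = (V_B/V_A)³ = (1.04753)³ = 1.14948

1.149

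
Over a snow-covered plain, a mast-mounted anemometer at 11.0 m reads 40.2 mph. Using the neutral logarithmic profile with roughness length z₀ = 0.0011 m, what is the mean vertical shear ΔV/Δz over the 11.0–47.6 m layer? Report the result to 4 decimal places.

Log law: V₂ = V₁ · ln(z₂/z₀)/ln(z₁/z₀) = 40.2 × 10.6753/9.2103 = 46.5940 mph
ΔV/Δz = (46.5940 − 40.2)/(47.6 − 11.0) = 6.3940/36.6000 = 0.17470 mph/m

0.1747 mph/m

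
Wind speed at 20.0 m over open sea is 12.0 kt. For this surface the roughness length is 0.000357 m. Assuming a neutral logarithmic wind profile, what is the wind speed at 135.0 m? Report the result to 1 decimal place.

Log law: V(z) ∝ ln(z/z₀), so V₂/V₁ = ln(z₂/z₀) / ln(z₁/z₀).
ln(135.0/0.000357) = 12.8430, ln(20.0/0.000357) = 10.9335
V₂ = 12.0 × 12.8430/10.9335 = 12.0 × 1.1747 = 14.0958 kt

14.1 kt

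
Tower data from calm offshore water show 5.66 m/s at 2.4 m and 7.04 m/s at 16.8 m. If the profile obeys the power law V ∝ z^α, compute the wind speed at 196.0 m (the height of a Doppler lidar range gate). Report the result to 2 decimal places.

9.27 m/s

First find α: α = ln(V₂/V₁)/ln(z₂/z₁) = ln(7.04/5.66)/ln(16.8/2.4) = 0.21818/1.94591 = 0.1121
Extrapolate from 16.8 m to 196.0 m: V₃ = 7.04 × (196.0/16.8)^0.1121 = 7.04 × 1.3171 = 9.2726 m/s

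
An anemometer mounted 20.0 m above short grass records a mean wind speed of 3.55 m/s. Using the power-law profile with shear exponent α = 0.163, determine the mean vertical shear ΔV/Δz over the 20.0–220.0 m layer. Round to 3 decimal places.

0.008 m/s/m

Power law: V₂ = V₁ · (z₂/z₁)^α = 3.55 × (11.0000)^0.163 = 5.2478 m/s
ΔV/Δz = (5.2478 − 3.55)/(220.0 − 20.0) = 1.6978/200.0000 = 0.00849 m/s/m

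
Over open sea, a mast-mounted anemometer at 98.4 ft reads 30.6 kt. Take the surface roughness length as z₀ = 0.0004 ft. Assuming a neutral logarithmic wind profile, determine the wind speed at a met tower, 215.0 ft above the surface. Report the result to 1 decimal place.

Log law: V(z) ∝ ln(z/z₀), so V₂/V₁ = ln(z₂/z₀) / ln(z₁/z₀).
ln(215.0/0.0004) = 13.1947, ln(98.4/0.0004) = 12.4131
V₂ = 30.6 × 13.1947/12.4131 = 30.6 × 1.0630 = 32.5267 kt

32.5 kt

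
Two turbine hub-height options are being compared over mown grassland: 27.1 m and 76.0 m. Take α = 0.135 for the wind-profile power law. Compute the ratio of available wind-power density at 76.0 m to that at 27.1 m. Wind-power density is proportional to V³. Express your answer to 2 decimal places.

Speed ratio: V_B/V_A = (z_B/z_A)^α = (76.0/27.1)^0.135 = (2.8044)^0.135 = 1.14937
Power-density ratio: P_B/P_A = (V_B/V_A)³ = (1.14937)³ = 1.51837

1.52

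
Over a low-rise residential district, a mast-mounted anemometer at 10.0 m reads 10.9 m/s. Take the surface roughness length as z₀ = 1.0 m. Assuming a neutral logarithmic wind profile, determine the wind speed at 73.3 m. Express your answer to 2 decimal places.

Log law: V(z) ∝ ln(z/z₀), so V₂/V₁ = ln(z₂/z₀) / ln(z₁/z₀).
ln(73.3/1.0) = 4.2946, ln(10.0/1.0) = 2.3026
V₂ = 10.9 × 4.2946/2.3026 = 10.9 × 1.8651 = 20.3296 m/s

20.33 m/s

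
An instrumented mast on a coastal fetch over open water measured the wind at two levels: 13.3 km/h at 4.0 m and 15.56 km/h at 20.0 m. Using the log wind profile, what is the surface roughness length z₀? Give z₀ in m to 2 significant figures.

z₀ ≈ 0.00031 m

Log law: V(z) ∝ ln(z/z₀). With r = V₁/V₂ = 13.3/15.56 = 0.85476,
r · ln(z₂/z₀) = ln(z₁/z₀) ⇒ ln z₀ = (ln z₁ − r·ln z₂)/(1 − r)
ln z₀ = (1.38629 − 0.85476×2.99573) / 0.14524 = -8.0852
z₀ = exp(-8.0852) = 0.0003081 m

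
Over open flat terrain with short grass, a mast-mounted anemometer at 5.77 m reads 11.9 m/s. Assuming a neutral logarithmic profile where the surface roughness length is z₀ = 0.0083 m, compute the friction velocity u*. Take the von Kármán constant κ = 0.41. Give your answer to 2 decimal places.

u* ≈ 0.75 m/s

Log law: V(z) = (u*/κ) · ln(z/z₀) ⇒ u* = κ · V / ln(z/z₀)
u* = 0.41 × 11.9 / ln(5.77/0.0083) = 0.41 × 11.9 / 6.5442
   = 4.8790 / 6.5442 = 0.7455 m/s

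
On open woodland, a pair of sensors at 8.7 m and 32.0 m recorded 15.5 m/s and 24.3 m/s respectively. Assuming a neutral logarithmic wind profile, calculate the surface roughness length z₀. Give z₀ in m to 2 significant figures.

z₀ ≈ 0.88 m

Log law: V(z) ∝ ln(z/z₀). With r = V₁/V₂ = 15.5/24.3 = 0.63786,
r · ln(z₂/z₀) = ln(z₁/z₀) ⇒ ln z₀ = (ln z₁ − r·ln z₂)/(1 − r)
ln z₀ = (2.16332 − 0.63786×3.46574) / 0.36214 = -0.1307
z₀ = exp(-0.1307) = 0.8775 m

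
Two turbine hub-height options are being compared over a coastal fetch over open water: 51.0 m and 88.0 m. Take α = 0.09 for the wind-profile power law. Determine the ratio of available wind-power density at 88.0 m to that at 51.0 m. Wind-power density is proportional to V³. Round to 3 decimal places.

1.159

Speed ratio: V_B/V_A = (z_B/z_A)^α = (88.0/51.0)^0.09 = (1.7255)^0.09 = 1.05032
Power-density ratio: P_B/P_A = (V_B/V_A)³ = (1.05032)³ = 1.15869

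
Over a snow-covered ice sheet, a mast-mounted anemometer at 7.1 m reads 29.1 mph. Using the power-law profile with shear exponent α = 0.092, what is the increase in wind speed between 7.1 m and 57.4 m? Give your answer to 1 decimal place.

6.2 mph

Power law: V₂ = V₁ · (z₂/z₁)^α = 29.1 × (8.0845)^0.092 = 35.2693 mph
ΔV = 35.2693 − 29.1 = 6.1693 mph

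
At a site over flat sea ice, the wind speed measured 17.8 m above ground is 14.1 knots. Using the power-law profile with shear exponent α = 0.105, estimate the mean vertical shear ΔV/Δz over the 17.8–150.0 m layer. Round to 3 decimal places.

0.027 knots/m

Power law: V₂ = V₁ · (z₂/z₁)^α = 14.1 × (8.4270)^0.105 = 17.6366 knots
ΔV/Δz = (17.6366 − 14.1)/(150.0 − 17.8) = 3.5366/132.2000 = 0.02675 knots/m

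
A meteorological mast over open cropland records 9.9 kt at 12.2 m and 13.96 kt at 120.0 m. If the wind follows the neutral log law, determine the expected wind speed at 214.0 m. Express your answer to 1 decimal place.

Log law: V ∝ ln(z/z₀). From the pair, with r = V₁/V₂ = 0.70917,
ln z₀ = (ln z₁ − r·ln z₂)/(1 − r) = (2.5014 − 0.70917×4.7875)/0.29083 = -3.0729 → z₀ = 0.04629 m
V₃ = V₁ · ln(z₃/z₀)/ln(z₁/z₀) = 9.9 × 8.4389/5.5744 = 14.9874 kt

15.0 kt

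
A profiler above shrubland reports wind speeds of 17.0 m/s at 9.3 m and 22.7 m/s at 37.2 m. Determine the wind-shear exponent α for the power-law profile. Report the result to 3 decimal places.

α ≈ 0.209

Power law: V₂/V₁ = (z₂/z₁)^α ⇒ α = ln(V₂/V₁) / ln(z₂/z₁)
α = ln(22.7/17.0) / ln(37.2/9.3) = ln(1.3353) / ln(4.0000)
  = 0.28915 / 1.38629 = 0.20858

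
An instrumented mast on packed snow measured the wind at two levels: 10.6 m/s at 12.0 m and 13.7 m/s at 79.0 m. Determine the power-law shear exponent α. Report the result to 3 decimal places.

Power law: V₂/V₁ = (z₂/z₁)^α ⇒ α = ln(V₂/V₁) / ln(z₂/z₁)
α = ln(13.7/10.6) / ln(79.0/12.0) = ln(1.2925) / ln(6.5833)
  = 0.25654 / 1.88454 = 0.13613

α ≈ 0.136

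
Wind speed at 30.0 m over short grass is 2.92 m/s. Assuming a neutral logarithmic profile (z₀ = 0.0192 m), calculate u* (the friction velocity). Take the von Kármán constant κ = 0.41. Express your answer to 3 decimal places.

u* ≈ 0.163 m/s

Log law: V(z) = (u*/κ) · ln(z/z₀) ⇒ u* = κ · V / ln(z/z₀)
u* = 0.41 × 2.92 / ln(30.0/0.0192) = 0.41 × 2.92 / 7.3540
   = 1.1972 / 7.3540 = 0.1628 m/s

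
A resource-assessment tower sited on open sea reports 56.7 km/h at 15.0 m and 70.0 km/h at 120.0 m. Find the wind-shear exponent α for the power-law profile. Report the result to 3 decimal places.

α ≈ 0.101

Power law: V₂/V₁ = (z₂/z₁)^α ⇒ α = ln(V₂/V₁) / ln(z₂/z₁)
α = ln(70.0/56.7) / ln(120.0/15.0) = ln(1.2346) / ln(8.0000)
  = 0.21072 / 2.07944 = 0.10134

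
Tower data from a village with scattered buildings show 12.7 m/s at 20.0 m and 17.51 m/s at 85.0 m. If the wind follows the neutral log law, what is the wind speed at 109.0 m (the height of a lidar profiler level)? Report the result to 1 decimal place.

18.3 m/s

Log law: V ∝ ln(z/z₀). From the pair, with r = V₁/V₂ = 0.72530,
ln z₀ = (ln z₁ − r·ln z₂)/(1 − r) = (2.9957 − 0.72530×4.4427)/0.27470 = -0.8246 → z₀ = 0.4384 m
V₃ = V₁ · ln(z₃/z₀)/ln(z₁/z₀) = 12.7 × 5.5160/3.8203 = 18.3367 m/s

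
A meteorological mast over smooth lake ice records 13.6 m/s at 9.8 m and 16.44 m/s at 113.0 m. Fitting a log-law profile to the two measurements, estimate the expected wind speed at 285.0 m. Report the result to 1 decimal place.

17.5 m/s

Log law: V ∝ ln(z/z₀). From the pair, with r = V₁/V₂ = 0.82725,
ln z₀ = (ln z₁ − r·ln z₂)/(1 − r) = (2.2824 − 0.82725×4.7274)/0.17275 = -9.4261 → z₀ = 0.00008059 m
V₃ = V₁ · ln(z₃/z₀)/ln(z₁/z₀) = 13.6 × 15.0786/11.7085 = 17.5146 m/s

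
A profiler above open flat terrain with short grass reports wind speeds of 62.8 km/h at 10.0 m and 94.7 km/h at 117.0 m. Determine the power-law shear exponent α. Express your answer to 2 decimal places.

α ≈ 0.17

Power law: V₂/V₁ = (z₂/z₁)^α ⇒ α = ln(V₂/V₁) / ln(z₂/z₁)
α = ln(94.7/62.8) / ln(117.0/10.0) = ln(1.5080) / ln(11.7000)
  = 0.41076 / 2.45959 = 0.16700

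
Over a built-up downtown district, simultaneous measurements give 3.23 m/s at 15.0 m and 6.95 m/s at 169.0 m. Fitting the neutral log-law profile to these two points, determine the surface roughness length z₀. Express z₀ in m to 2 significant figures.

z₀ ≈ 1.8 m

Log law: V(z) ∝ ln(z/z₀). With r = V₁/V₂ = 3.23/6.95 = 0.46475,
r · ln(z₂/z₀) = ln(z₁/z₀) ⇒ ln z₀ = (ln z₁ − r·ln z₂)/(1 − r)
ln z₀ = (2.70805 − 0.46475×5.12990) / 0.53525 = 0.6052
z₀ = exp(0.6052) = 1.832 m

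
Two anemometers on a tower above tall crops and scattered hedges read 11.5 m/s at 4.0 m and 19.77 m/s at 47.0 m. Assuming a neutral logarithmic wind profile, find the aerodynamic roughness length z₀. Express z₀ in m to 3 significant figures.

z₀ ≈ 0.130 m

Log law: V(z) ∝ ln(z/z₀). With r = V₁/V₂ = 11.5/19.77 = 0.58169,
r · ln(z₂/z₀) = ln(z₁/z₀) ⇒ ln z₀ = (ln z₁ − r·ln z₂)/(1 − r)
ln z₀ = (1.38629 − 0.58169×3.85015) / 0.41831 = -2.0399
z₀ = exp(-2.0399) = 0.1300 m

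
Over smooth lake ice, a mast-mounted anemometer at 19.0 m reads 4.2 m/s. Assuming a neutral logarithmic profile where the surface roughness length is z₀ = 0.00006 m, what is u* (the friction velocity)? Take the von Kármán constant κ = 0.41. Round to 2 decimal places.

Log law: V(z) = (u*/κ) · ln(z/z₀) ⇒ u* = κ · V / ln(z/z₀)
u* = 0.41 × 4.2 / ln(19.0/0.00006) = 0.41 × 4.2 / 12.6656
   = 1.7220 / 12.6656 = 0.1360 m/s

u* ≈ 0.14 m/s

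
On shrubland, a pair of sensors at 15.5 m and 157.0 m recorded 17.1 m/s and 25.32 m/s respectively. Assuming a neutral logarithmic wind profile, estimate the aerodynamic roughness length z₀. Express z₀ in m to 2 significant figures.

Log law: V(z) ∝ ln(z/z₀). With r = V₁/V₂ = 17.1/25.32 = 0.67536,
r · ln(z₂/z₀) = ln(z₁/z₀) ⇒ ln z₀ = (ln z₁ − r·ln z₂)/(1 − r)
ln z₀ = (2.74084 − 0.67536×5.05625) / 0.32464 = -2.0759
z₀ = exp(-2.0759) = 0.1254 m

z₀ ≈ 0.13 m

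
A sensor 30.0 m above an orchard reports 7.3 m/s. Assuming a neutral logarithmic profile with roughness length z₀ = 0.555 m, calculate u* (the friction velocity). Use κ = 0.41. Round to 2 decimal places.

u* ≈ 0.75 m/s

Log law: V(z) = (u*/κ) · ln(z/z₀) ⇒ u* = κ · V / ln(z/z₀)
u* = 0.41 × 7.3 / ln(30.0/0.555) = 0.41 × 7.3 / 3.9900
   = 2.9930 / 3.9900 = 0.7501 m/s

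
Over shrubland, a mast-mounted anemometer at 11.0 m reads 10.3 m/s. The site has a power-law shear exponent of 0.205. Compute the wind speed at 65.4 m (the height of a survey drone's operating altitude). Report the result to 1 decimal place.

Power-law profile: V₂ = V₁ · (z₂/z₁)^α
V₂ = 10.3 × (65.4/11.0)^0.205 = 10.3 × (5.9455)^0.205
    = 10.3 × 1.4411 = 14.8438 m/s

14.8 m/s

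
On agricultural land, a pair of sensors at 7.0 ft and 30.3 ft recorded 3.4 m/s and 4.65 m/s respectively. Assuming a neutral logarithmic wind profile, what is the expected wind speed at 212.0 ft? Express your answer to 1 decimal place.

6.3 m/s

Log law: V ∝ ln(z/z₀). From the pair, with r = V₁/V₂ = 0.73118,
ln z₀ = (ln z₁ − r·ln z₂)/(1 − r) = (1.9459 − 0.73118×3.4111)/0.26882 = -2.0395 → z₀ = 0.1301 ft
V₃ = V₁ · ln(z₃/z₀)/ln(z₁/z₀) = 3.4 × 7.3961/3.9854 = 6.3097 m/s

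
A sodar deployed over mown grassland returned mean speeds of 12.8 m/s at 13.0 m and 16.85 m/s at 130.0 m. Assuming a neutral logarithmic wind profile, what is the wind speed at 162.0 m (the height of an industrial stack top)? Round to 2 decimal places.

Log law: V ∝ ln(z/z₀). From the pair, with r = V₁/V₂ = 0.75964,
ln z₀ = (ln z₁ − r·ln z₂)/(1 − r) = (2.5649 − 0.75964×4.8675)/0.24036 = -4.7124 → z₀ = 0.008984 m
V₃ = V₁ · ln(z₃/z₀)/ln(z₁/z₀) = 12.8 × 9.8000/7.2773 = 17.2371 m/s

17.24 m/s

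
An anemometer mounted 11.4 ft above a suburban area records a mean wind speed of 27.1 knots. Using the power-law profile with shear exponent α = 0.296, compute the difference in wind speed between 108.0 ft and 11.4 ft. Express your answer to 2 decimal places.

Power law: V₂ = V₁ · (z₂/z₁)^α = 27.1 × (9.4737)^0.296 = 52.7253 knots
ΔV = 52.7253 − 27.1 = 25.6253 knots

25.63 knots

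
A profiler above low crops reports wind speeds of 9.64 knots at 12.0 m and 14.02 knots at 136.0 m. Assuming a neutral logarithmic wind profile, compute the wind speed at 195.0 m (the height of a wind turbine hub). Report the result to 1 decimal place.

Log law: V ∝ ln(z/z₀). From the pair, with r = V₁/V₂ = 0.68759,
ln z₀ = (ln z₁ − r·ln z₂)/(1 − r) = (2.4849 − 0.68759×4.9127)/0.31241 = -2.8584 → z₀ = 0.05736 m
V₃ = V₁ · ln(z₃/z₀)/ln(z₁/z₀) = 9.64 × 8.1314/5.3433 = 14.6701 knots

14.7 knots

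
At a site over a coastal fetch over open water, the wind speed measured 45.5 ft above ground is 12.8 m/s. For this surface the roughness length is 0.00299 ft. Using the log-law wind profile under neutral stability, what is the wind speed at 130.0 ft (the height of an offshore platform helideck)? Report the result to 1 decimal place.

14.2 m/s

Log law: V(z) ∝ ln(z/z₀), so V₂/V₁ = ln(z₂/z₀) / ln(z₁/z₀).
ln(130.0/0.00299) = 10.6800, ln(45.5/0.00299) = 9.6302
V₂ = 12.8 × 10.6800/9.6302 = 12.8 × 1.1090 = 14.1954 m/s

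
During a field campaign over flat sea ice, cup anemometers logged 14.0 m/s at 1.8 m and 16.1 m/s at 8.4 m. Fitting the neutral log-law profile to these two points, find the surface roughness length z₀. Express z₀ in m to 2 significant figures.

Log law: V(z) ∝ ln(z/z₀). With r = V₁/V₂ = 14.0/16.1 = 0.86957,
r · ln(z₂/z₀) = ln(z₁/z₀) ⇒ ln z₀ = (ln z₁ − r·ln z₂)/(1 − r)
ln z₀ = (0.58779 − 0.86957×2.12823) / 0.13043 = -9.6818
z₀ = exp(-9.6818) = 0.00006241 m

z₀ ≈ 0.000062 m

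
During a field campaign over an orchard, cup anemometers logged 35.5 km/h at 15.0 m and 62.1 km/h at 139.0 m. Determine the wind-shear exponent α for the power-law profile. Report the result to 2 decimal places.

α ≈ 0.25

Power law: V₂/V₁ = (z₂/z₁)^α ⇒ α = ln(V₂/V₁) / ln(z₂/z₁)
α = ln(62.1/35.5) / ln(139.0/15.0) = ln(1.7493) / ln(9.2667)
  = 0.55921 / 2.22642 = 0.25117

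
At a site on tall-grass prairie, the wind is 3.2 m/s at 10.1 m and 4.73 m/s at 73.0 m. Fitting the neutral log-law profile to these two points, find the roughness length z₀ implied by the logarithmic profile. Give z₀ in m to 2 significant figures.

Log law: V(z) ∝ ln(z/z₀). With r = V₁/V₂ = 3.2/4.73 = 0.67653,
r · ln(z₂/z₀) = ln(z₁/z₀) ⇒ ln z₀ = (ln z₁ − r·ln z₂)/(1 − r)
ln z₀ = (2.31254 − 0.67653×4.29046) / 0.32347 = -1.8243
z₀ = exp(-1.8243) = 0.1613 m

z₀ ≈ 0.16 m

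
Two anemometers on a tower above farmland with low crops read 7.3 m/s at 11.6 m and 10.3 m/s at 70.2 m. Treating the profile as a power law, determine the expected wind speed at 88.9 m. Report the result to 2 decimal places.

10.78 m/s

First find α: α = ln(V₂/V₁)/ln(z₂/z₁) = ln(10.3/7.3)/ln(70.2/11.6) = 0.34427/1.80034 = 0.1912
Extrapolate from 70.2 m to 88.9 m: V₃ = 10.3 × (88.9/70.2)^0.1912 = 10.3 × 1.0462 = 10.7758 m/s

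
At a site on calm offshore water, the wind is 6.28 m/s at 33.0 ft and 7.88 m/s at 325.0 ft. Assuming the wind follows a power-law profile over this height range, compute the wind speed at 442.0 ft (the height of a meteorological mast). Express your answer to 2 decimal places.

First find α: α = ln(V₂/V₁)/ln(z₂/z₁) = ln(7.88/6.28)/ln(325.0/33.0) = 0.22696/2.28732 = 0.0992
Extrapolate from 325.0 ft to 442.0 ft: V₃ = 7.88 × (442.0/325.0)^0.0992 = 7.88 × 1.0310 = 8.1241 m/s

8.12 m/s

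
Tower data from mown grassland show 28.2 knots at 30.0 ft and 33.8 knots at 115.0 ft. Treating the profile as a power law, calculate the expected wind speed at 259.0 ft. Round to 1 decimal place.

First find α: α = ln(V₂/V₁)/ln(z₂/z₁) = ln(33.8/28.2)/ln(115.0/30.0) = 0.18114/1.34373 = 0.1348
Extrapolate from 115.0 ft to 259.0 ft: V₃ = 33.8 × (259.0/115.0)^0.1348 = 33.8 × 1.1157 = 37.7093 knots

37.7 knots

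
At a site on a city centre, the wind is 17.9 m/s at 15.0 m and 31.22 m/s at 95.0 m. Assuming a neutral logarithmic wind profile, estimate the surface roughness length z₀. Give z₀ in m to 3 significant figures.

z₀ ≈ 1.26 m

Log law: V(z) ∝ ln(z/z₀). With r = V₁/V₂ = 17.9/31.22 = 0.57335,
r · ln(z₂/z₀) = ln(z₁/z₀) ⇒ ln z₀ = (ln z₁ − r·ln z₂)/(1 − r)
ln z₀ = (2.70805 − 0.57335×4.55388) / 0.42665 = 0.2275
z₀ = exp(0.2275) = 1.256 m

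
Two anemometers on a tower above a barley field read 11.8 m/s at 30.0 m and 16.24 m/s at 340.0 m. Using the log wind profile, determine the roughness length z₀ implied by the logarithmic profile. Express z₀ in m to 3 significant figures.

Log law: V(z) ∝ ln(z/z₀). With r = V₁/V₂ = 11.8/16.24 = 0.72660,
r · ln(z₂/z₀) = ln(z₁/z₀) ⇒ ln z₀ = (ln z₁ − r·ln z₂)/(1 − r)
ln z₀ = (3.40120 − 0.72660×5.82895) / 0.27340 = -3.0509
z₀ = exp(-3.0509) = 0.04732 m

z₀ ≈ 0.0473 m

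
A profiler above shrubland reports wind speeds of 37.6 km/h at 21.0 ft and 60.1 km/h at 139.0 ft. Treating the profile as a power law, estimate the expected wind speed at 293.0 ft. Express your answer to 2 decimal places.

72.32 km/h

First find α: α = ln(V₂/V₁)/ln(z₂/z₁) = ln(60.1/37.6)/ln(139.0/21.0) = 0.46901/1.88995 = 0.2482
Extrapolate from 139.0 ft to 293.0 ft: V₃ = 60.1 × (293.0/139.0)^0.2482 = 60.1 × 1.2033 = 72.3171 km/h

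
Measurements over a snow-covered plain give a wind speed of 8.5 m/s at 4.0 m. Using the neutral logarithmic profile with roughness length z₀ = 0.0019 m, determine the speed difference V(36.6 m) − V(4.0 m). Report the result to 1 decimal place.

Log law: V₂ = V₁ · ln(z₂/z₀)/ln(z₁/z₀) = 8.5 × 9.8659/7.6522 = 10.9590 m/s
ΔV = 10.9590 − 8.5 = 2.4590 m/s

2.5 m/s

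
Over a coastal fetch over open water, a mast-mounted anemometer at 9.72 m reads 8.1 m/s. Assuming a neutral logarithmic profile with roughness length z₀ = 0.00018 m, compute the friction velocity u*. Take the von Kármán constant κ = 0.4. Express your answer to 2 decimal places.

u* ≈ 0.30 m/s

Log law: V(z) = (u*/κ) · ln(z/z₀) ⇒ u* = κ · V / ln(z/z₀)
u* = 0.4 × 8.1 / ln(9.72/0.00018) = 0.4 × 8.1 / 10.8967
   = 3.2400 / 10.8967 = 0.2973 m/s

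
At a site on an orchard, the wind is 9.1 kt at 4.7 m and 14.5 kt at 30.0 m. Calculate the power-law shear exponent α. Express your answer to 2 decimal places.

Power law: V₂/V₁ = (z₂/z₁)^α ⇒ α = ln(V₂/V₁) / ln(z₂/z₁)
α = ln(14.5/9.1) / ln(30.0/4.7) = ln(1.5934) / ln(6.3830)
  = 0.46587 / 1.85363 = 0.25133

α ≈ 0.25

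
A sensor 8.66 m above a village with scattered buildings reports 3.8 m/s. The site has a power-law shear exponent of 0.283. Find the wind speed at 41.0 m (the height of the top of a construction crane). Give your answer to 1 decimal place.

5.9 m/s

Power-law profile: V₂ = V₁ · (z₂/z₁)^α
V₂ = 3.8 × (41.0/8.66)^0.283 = 3.8 × (4.7344)^0.283
    = 3.8 × 1.5527 = 5.9004 m/s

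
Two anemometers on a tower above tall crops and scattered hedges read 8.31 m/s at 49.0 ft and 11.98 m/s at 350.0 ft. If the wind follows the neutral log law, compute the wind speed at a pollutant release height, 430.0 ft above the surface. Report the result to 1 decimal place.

Log law: V ∝ ln(z/z₀). From the pair, with r = V₁/V₂ = 0.69366,
ln z₀ = (ln z₁ − r·ln z₂)/(1 − r) = (3.8918 − 0.69366×5.8579)/0.30634 = -0.5601 → z₀ = 0.5712 ft
V₃ = V₁ · ln(z₃/z₀)/ln(z₁/z₀) = 8.31 × 6.6238/4.4519 = 12.3642 m/s

12.4 m/s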